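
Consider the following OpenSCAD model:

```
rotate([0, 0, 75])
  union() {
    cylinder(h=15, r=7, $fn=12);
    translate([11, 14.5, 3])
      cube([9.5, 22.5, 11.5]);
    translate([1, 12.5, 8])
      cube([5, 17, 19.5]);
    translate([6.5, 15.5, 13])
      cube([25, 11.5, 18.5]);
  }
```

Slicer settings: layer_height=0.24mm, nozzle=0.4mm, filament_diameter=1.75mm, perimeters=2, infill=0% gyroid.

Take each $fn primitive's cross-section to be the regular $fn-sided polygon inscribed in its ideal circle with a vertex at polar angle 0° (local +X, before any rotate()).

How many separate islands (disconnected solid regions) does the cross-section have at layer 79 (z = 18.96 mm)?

At z = 18.96 mm: the cylinder does not reach this height (z outside [0, 15]); the cube at (11, 14.5) is absent (z outside [3, 14.5]); the cube at (1, 12.5) (footprint 5×17) is included at this height; the cube at (6.5, 15.5) is present — its section is the full 25×11.5 rectangle; Merging all regions: the 2 present regions are separate (no shared area or edge), so areas and boundary lengths simply add and each stays a separate island — 2 connected regions; (whole slice rotated 75° about Z — lengths, areas and connectivity unchanged). Overall, the cross-section has 2 separate islands. Island count = 2.

2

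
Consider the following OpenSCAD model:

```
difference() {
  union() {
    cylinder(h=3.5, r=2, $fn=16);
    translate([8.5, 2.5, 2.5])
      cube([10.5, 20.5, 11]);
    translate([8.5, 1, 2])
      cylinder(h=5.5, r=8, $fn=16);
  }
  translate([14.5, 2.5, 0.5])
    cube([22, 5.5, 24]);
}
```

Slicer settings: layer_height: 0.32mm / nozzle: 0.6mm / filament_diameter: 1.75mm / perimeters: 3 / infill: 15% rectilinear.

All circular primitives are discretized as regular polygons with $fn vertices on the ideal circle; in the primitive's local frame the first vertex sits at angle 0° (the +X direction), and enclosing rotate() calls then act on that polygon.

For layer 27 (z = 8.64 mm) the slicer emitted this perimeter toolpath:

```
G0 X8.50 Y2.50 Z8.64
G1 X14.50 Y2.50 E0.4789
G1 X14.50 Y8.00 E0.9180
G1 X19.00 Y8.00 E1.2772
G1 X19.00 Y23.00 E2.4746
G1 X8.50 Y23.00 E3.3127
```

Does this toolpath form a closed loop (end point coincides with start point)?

no

Start point (G0): (8.50, 2.50). End point (last G1): the path does not return to the start — open.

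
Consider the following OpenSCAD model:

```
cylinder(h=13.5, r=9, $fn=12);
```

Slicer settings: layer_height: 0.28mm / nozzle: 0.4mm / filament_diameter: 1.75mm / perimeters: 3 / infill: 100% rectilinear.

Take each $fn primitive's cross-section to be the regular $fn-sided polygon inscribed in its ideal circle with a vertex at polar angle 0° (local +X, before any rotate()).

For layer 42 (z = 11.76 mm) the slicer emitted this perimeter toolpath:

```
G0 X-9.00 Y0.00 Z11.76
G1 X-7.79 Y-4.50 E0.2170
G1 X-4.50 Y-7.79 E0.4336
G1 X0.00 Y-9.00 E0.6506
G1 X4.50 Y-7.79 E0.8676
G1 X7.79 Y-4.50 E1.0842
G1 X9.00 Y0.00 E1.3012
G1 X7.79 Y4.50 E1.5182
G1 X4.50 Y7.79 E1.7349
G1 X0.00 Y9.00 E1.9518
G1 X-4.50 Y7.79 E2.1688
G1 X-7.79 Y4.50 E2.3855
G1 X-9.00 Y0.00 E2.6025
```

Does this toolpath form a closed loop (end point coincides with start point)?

yes

Start point (G0): (-9.00, 0.00). End point (last G1): the path returns to the start — closed.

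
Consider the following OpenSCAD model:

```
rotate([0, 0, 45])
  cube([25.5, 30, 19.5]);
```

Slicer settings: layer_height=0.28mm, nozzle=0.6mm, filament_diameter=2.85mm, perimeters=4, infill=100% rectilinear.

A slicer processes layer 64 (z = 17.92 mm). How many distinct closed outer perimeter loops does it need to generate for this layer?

1

At z = 17.92 mm: the cube is present — its section is the full 25.5×30 rectangle; (whole slice rotated 45° about Z — lengths, areas and connectivity unchanged). The result has 1 disconnected region.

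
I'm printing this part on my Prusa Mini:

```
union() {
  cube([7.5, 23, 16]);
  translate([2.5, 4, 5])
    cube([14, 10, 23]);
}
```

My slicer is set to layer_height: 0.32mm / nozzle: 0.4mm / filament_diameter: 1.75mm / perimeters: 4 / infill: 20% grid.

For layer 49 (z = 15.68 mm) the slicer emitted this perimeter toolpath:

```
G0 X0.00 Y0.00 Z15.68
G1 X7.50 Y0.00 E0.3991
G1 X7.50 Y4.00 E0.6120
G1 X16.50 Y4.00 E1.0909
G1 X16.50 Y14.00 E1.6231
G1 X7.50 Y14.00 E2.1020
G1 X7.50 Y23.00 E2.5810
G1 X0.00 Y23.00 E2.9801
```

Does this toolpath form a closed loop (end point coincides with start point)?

no

Start point (G0): (0.00, 0.00). End point (last G1): the path does not return to the start — open.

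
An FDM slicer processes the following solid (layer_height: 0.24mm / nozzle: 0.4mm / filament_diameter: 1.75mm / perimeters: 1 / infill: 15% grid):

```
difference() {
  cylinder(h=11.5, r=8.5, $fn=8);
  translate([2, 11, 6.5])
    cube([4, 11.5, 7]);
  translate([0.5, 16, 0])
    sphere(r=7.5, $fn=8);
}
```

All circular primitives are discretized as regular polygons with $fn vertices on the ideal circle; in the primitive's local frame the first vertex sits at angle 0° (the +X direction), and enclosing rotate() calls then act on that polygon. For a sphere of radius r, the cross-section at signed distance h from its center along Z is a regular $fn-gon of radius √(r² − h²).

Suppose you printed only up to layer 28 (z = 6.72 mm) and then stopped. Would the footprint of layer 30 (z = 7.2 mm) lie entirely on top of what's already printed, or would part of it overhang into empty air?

entirely on top

Compare the two slices. At z = 6.72: the r=8.5 cylinder gives a regular 8-gon of circumradius 8.5 (constant along its height) (area = (8/2)·8.500²·sin(360°/8) = 204.35 mm²); the 4×11.5 cube at (2, 11) contributes its full rectangle (area 46.00 mm²); the sphere at (0.5, 16): section is a regular 8-gon, circumradius = √(r²−h²) = √(7.5²−6.72²) = 3.330 (area = (8/2)·3.330²·sin(360°/8) = 31.37 mm²); After the difference (first − rest): starting from the r=8.5 cylinder (204.35 mm²), the 4×11.5 cube at (2, 11) misses the remaining region (no effect); the r=7.5 sphere at (0.5, 16) misses the remaining region (no effect) — area = 204.35 mm². At z = 7.2: the r=8.5 cylinder gives a regular 8-gon of circumradius 8.5 (constant along its height) (area = (8/2)·8.500²·sin(360°/8) = 204.35 mm²); the cube at (2, 11) (footprint 4×11.5) is included at this height (area 46.00 mm²); the sphere at (0.5, 16): section is a regular 8-gon, circumradius = √(r²−h²) = √(7.5²−7.2²) = 2.100 (area = (8/2)·2.100²·sin(360°/8) = 12.47 mm²); Taking the first minus the rest: starting from the r=8.5 cylinder (204.35 mm²), the 4×11.5 cube at (2, 11) misses the remaining region (no effect); the r=7.5 sphere at (0.5, 16) misses the remaining region (no effect) — area = 204.35 mm². Checking containment: the cross-section at z = 7.2 is a subset of the cross-section at z = 6.72.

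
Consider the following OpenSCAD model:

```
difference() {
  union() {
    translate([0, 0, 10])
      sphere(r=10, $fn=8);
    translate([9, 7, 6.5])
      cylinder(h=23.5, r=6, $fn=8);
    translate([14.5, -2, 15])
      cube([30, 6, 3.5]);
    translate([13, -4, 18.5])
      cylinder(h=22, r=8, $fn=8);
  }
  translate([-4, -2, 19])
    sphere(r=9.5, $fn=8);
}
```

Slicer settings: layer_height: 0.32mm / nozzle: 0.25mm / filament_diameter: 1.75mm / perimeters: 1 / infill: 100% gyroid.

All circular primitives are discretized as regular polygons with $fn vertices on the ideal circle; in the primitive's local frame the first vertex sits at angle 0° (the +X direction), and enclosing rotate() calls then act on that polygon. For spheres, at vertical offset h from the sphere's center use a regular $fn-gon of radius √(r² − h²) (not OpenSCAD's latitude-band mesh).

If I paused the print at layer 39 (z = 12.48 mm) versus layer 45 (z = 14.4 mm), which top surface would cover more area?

Layer 39 (z = 12.48): the sphere: section is a regular 8-gon, circumradius = √(r²−h²) = √(10²−2.48²) = 9.688 (area = (8/2)·9.688²·sin(360°/8) = 265.45 mm²); the cylinder at (9, 7): section is a regular 8-gon, circumradius r=6 (area = (8/2)·6.000²·sin(360°/8) = 101.82 mm²); the cube at (14.5, -2) is absent (z outside [15, 18.5]); the cylinder at (13, -4) is absent (z outside [18.5, 40.5]); Combining (union): the regions partially overlap — summed areas 367.27 mm² minus the doubly-counted overlap 21.76 mm² gives 345.51 mm² — area = 345.51 mm²; the r=9.5 sphere at (-4, -2) contributes a regular 8-gon of circumradius √(9.5²−6.52²) = 6.909 (area = (8/2)·6.909²·sin(360°/8) = 135.03 mm²); Subtracting the remaining from the first: starting from that combined region (345.51 mm²), the r=9.5 sphere at (-4, -2) partially overlaps it — only the 117.57 mm² overlap (of its 135.03 mm²) is removed, clipping the outline — area = 227.95 mm². So its area = 227.95 mm². Layer 45 (z = 14.4): the r=10 sphere contributes a regular 8-gon of circumradius √(10²−4.4²) = 8.980 (area = (8/2)·8.980²·sin(360°/8) = 228.08 mm²); the cylinder at (9, 7): section is a regular 8-gon, circumradius r=6 (area = (8/2)·6.000²·sin(360°/8) = 101.82 mm²); the cube at (14.5, -2) is absent (z outside [15, 18.5]); the cylinder at (13, -4) does not reach this height (z outside [18.5, 40.5]); Combining (union): the regions partially overlap — summed areas 329.91 mm² minus the doubly-counted overlap 15.58 mm² gives 314.33 mm² — area = 314.33 mm²; the r=9.5 sphere at (-4, -2) contributes a regular 8-gon of circumradius √(9.5²−4.6²) = 8.312 (area = (8/2)·8.312²·sin(360°/8) = 195.42 mm²); Taking the first minus the rest: starting from that combined region (314.33 mm²), the r=9.5 sphere at (-4, -2) partially overlaps it — only the 138.51 mm² overlap (of its 195.42 mm²) is removed, clipping the outline — area = 175.81 mm². So its area = 175.81 mm². Layer 39 is larger (227.95 vs 175.81 mm²).

layer 39 (z = 12.48 mm)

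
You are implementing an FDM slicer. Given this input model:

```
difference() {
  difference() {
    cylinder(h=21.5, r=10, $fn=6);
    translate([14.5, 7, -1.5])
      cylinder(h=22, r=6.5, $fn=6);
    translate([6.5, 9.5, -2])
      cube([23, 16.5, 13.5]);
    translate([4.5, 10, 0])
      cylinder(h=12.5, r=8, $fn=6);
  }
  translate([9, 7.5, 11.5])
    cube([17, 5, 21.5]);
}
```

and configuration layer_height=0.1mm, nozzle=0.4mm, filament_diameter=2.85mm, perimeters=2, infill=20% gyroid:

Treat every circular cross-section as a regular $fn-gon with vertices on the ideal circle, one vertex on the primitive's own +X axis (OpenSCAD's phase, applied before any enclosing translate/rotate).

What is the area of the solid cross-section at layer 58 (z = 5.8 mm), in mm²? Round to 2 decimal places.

216.63 mm²

At z = 5.8 mm: the r=10 cylinder gives a regular 6-gon of circumradius 10 (constant along its height) (area = (6/2)·10.000²·sin(360°/6) = 259.81 mm²); the r=6.5 cylinder at (14.5, 7) contributes a regular 6-gon of circumradius 6.5 (area = (6/2)·6.500²·sin(360°/6) = 109.77 mm²); the cube at (6.5, 9.5) (footprint 23×16.5) is included at this height (area 379.50 mm²); the r=8 cylinder at (4.5, 10) contributes a regular 6-gon of circumradius 8 (area = (6/2)·8.000²·sin(360°/6) = 166.28 mm²); Subtracting the remaining from the first: starting from the r=10 cylinder (259.81 mm²), the r=6.5 cylinder at (14.5, 7) misses the remaining region (no effect); the 23×16.5 cube at (6.5, 9.5) misses the remaining region (no effect); the r=8 cylinder at (4.5, 10) partially overlaps it — only the 43.18 mm² overlap (of its 166.28 mm²) is removed, clipping the outline — area = 216.63 mm²; the cube at (9, 7.5) is not intersected at this z (z outside [11.5, 33]); After the difference (first − rest): none of the subtracted shapes is present at this height, so the result so far is unchanged — area = 216.63 mm². Overall, the cross-section is a single solid region. Net area = 216.63 mm².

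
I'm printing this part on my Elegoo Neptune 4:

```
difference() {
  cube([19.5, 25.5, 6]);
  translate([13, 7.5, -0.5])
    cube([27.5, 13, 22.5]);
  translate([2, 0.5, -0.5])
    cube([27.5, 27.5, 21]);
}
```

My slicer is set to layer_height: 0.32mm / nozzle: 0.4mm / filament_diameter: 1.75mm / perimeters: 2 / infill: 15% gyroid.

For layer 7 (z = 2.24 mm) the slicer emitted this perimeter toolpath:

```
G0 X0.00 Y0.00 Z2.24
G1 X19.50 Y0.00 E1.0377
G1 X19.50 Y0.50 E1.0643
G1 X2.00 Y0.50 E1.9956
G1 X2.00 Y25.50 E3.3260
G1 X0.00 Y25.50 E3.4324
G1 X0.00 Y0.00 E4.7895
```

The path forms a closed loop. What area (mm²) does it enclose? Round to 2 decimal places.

Apply the shoelace formula to the sequence of (X, Y) vertices; enclosed area = 59.75 mm².

59.75 mm²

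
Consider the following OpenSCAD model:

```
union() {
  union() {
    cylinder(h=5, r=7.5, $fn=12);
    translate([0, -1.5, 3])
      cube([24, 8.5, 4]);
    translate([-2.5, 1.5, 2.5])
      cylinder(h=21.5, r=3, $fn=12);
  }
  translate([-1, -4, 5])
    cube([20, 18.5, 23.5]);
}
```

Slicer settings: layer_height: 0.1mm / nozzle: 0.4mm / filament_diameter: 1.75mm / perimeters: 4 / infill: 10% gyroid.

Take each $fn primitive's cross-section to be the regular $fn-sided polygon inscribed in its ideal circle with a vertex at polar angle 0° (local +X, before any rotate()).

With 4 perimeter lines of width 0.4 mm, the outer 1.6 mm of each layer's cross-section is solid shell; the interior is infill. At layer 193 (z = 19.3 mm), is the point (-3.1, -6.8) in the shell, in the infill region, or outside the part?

outside

At z = 19.3 mm: the cylinder is not intersected at this z (z outside [0, 5]); the cube at (0, -1.5) is absent (z outside [3, 7]); the r=3 cylinder at (-2.5, 1.5) gives a regular 12-gon of circumradius 3 (constant along its height); Merging all regions: only the r=3 cylinder at (-2.5, 1.5) is present, so the union is just that shape — 1 connected region; the cube at (-1, -4) is present — its section is the full 20×18.5 rectangle; Combining (union): the regions partially overlap (shared area 5.10 mm²), so overlapping operands fuse into one piece — 1 connected region. Overall, the cross-section is a single solid region. The nearest boundary edge runs (19.00, -4.00)→(-1.00, -4.00); distance from the point to it = 3.50 mm. The point is not inside any of the regions above, so it lies outside the cross-section (3.50 mm from the nearest boundary).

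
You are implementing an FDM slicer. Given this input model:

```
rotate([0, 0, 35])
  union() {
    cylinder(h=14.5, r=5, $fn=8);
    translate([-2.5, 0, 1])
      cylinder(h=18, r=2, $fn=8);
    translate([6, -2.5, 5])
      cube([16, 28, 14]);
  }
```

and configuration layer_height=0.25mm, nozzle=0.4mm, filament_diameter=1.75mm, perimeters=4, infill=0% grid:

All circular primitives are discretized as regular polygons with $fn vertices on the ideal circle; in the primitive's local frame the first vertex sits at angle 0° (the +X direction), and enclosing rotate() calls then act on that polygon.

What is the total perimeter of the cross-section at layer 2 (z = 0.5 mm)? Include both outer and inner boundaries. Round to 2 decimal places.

At z = 0.5 mm: the r=5 cylinder contributes a regular 8-gon of circumradius 5 (perimeter = 2·8·5.000·sin(180°/8) = 30.61 mm); the cylinder at (-2.5, 0) is not intersected at this z (z outside [1, 19]); the cube at (6, -2.5) is not intersected at this z (z outside [5, 19]); Merging all regions: only the r=5 cylinder is present, so the union is just that shape — boundary = 30.61 mm; (whole slice rotated 35° about Z — lengths, areas and connectivity unchanged). Overall, the cross-section is a single solid region. Total boundary length (outer) = 30.61 mm.

30.61 mm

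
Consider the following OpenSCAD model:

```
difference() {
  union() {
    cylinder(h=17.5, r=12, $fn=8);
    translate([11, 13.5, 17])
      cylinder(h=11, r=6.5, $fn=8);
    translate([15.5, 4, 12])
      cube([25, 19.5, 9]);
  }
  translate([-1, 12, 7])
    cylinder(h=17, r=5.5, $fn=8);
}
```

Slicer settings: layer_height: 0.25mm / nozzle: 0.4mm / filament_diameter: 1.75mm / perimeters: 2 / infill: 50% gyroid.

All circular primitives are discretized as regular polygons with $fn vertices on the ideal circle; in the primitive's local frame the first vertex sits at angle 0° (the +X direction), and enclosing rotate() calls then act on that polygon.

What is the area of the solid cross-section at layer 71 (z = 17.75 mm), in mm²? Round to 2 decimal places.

At z = 17.75 mm: the cylinder is absent (z outside [0, 17.5]); the cylinder at (11, 13.5): section is a regular 8-gon, circumradius r=6.5 (area = (8/2)·6.500²·sin(360°/8) = 119.50 mm²); the 25×19.5 cube at (15.5, 4) contributes its full rectangle (area 487.50 mm²); Combining (union): the regions partially overlap — summed areas 607.00 mm² minus the doubly-counted overlap 9.64 mm² gives 597.36 mm² — area = 597.36 mm²; the r=5.5 cylinder at (-1, 12) contributes a regular 8-gon of circumradius 5.5 (area = (8/2)·5.500²·sin(360°/8) = 85.56 mm²); Subtracting the remaining from the first: starting from that combined region (597.36 mm²), the r=5.5 cylinder at (-1, 12) misses the remaining region (no effect) — area = 597.36 mm². Overall, the cross-section is a single solid region. Net area = 597.36 mm².

597.36 mm²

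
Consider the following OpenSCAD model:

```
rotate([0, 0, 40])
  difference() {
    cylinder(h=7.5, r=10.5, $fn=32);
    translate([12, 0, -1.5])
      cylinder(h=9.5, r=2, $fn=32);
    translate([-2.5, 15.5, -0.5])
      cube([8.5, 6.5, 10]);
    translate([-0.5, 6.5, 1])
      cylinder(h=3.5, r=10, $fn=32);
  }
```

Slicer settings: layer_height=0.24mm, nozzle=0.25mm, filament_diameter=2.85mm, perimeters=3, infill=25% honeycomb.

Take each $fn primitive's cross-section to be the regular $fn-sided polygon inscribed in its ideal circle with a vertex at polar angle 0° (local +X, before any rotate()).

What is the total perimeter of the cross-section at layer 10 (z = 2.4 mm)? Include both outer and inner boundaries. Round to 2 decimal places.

67.64 mm

At z = 2.4 mm: the r=10.5 cylinder contributes a regular 32-gon of circumradius 10.5 (perimeter = 2·32·10.500·sin(180°/32) = 65.87 mm); the r=2 cylinder at (12, 0) gives a regular 32-gon of circumradius 2 (constant along its height) (perimeter = 2·32·2.000·sin(180°/32) = 12.55 mm); the cube at (-2.5, 15.5) is present — its section is the full 8.5×6.5 rectangle (perimeter 30.00 mm); the cylinder at (-0.5, 6.5): section is a regular 32-gon, circumradius r=10 (perimeter = 2·32·10.000·sin(180°/32) = 62.73 mm); Taking the first minus the rest: starting from the r=10.5 cylinder, the r=2 cylinder at (12, 0) partially overlaps it — only the 0.74 mm² overlap (of its 12.49 mm²) is removed, clipping the outline; the 8.5×6.5 cube at (-2.5, 15.5) misses the remaining region (no effect); the r=10 cylinder at (-0.5, 6.5) partially overlaps it — only the 196.82 mm² overlap (of its 312.14 mm²) is removed, clipping the outline — boundary = 67.64 mm; (whole slice rotated 40° about Z — lengths, areas and connectivity unchanged). Overall, the cross-section is a single solid region. Total boundary length (outer) = 67.64 mm.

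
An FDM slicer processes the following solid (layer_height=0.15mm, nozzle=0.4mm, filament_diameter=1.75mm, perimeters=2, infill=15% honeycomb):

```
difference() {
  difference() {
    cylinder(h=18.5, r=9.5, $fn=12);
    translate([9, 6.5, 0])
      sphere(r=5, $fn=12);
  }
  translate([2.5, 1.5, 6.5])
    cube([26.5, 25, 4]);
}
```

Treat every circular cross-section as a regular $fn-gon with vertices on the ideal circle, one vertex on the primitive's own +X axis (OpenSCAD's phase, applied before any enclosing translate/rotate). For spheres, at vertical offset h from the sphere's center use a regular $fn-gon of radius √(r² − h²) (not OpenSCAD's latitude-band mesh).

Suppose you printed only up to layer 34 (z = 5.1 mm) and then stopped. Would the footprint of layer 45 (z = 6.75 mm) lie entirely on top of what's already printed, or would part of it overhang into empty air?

entirely on top

Compare the two slices. At z = 5.1: the r=9.5 cylinder gives a regular 12-gon of circumradius 9.5 (constant along its height) (area = (12/2)·9.500²·sin(360°/12) = 270.75 mm²); the sphere at (9, 6.5) is not intersected at this z (|z−center|=5.100 > r=5); Subtracting the remaining from the first: none of the subtracted shapes is present at this height, so the r=9.5 cylinder is unchanged — area = 270.75 mm²; the cube at (2.5, 1.5) does not reach this height (z outside [6.5, 10.5]); Subtracting the remaining from the first: none of the subtracted shapes is present at this height, so that combined region is unchanged — area = 270.75 mm². At z = 6.75: the r=9.5 cylinder gives a regular 12-gon of circumradius 9.5 (constant along its height) (area = (12/2)·9.500²·sin(360°/12) = 270.75 mm²); the sphere at (9, 6.5) is absent (|z−center|=6.750 > r=5); Subtracting the remaining from the first: none of the subtracted shapes is present at this height, so the r=9.5 cylinder is unchanged — area = 270.75 mm²; the cube at (2.5, 1.5) is present — its section is the full 26.5×25 rectangle (area 662.50 mm²); Subtracting the remaining from the first: starting from the result so far (270.75 mm²), the 26.5×25 cube at (2.5, 1.5) partially overlaps it — only the 34.58 mm² overlap (of its 662.50 mm²) is removed, clipping the outline — area = 236.17 mm². Checking containment: the cross-section at z = 6.75 is a subset of the cross-section at z = 5.1.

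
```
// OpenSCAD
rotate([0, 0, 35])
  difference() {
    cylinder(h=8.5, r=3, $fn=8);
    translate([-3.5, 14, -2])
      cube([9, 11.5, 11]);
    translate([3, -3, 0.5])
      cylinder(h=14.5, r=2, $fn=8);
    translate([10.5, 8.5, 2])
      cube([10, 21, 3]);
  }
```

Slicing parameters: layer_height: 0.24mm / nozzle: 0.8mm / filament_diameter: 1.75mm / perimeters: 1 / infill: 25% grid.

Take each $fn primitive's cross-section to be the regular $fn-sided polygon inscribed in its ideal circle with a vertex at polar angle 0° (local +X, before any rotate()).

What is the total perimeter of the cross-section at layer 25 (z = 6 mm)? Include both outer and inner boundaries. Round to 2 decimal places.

18.37 mm

At z = 6 mm: the r=3 cylinder contributes a regular 8-gon of circumradius 3 (perimeter = 2·8·3.000·sin(180°/8) = 18.37 mm); the 9×11.5 cube at (-3.5, 14) contributes its full rectangle (perimeter 41.00 mm); the r=2 cylinder at (3, -3) gives a regular 8-gon of circumradius 2 (constant along its height) (perimeter = 2·8·2.000·sin(180°/8) = 12.25 mm); the cube at (10.5, 8.5) does not reach this height (z outside [2, 5]); After the difference (first − rest): starting from the r=3 cylinder, the 9×11.5 cube at (-3.5, 14) misses the remaining region (no effect); the r=2 cylinder at (3, -3) partially overlaps it — only the 0.69 mm² overlap (of its 11.31 mm²) is removed, clipping the outline — boundary = 18.37 mm; (whole slice rotated 35° about Z — lengths, areas and connectivity unchanged). Overall, the cross-section is a single solid region. Total boundary length (outer) = 18.37 mm.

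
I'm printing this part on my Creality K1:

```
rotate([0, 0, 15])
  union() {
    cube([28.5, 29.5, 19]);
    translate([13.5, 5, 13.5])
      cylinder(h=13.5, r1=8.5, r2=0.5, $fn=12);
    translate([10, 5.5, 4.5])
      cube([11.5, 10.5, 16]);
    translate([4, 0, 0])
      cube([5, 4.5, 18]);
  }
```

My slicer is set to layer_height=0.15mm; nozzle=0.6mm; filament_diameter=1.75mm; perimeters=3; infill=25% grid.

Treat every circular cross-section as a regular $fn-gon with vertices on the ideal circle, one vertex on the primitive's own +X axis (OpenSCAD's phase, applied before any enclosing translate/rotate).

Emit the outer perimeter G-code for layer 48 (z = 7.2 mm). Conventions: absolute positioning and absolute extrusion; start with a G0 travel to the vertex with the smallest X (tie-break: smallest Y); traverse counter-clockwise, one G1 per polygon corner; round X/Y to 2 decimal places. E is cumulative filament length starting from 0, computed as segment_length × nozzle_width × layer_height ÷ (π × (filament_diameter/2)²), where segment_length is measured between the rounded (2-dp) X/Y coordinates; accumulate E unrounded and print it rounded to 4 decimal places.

At z = 7.2 mm: the cube is present — its section is the full 28.5×29.5 rectangle; the cone at (13.5, 5) is not intersected at this z (z outside [13.5, 27]); the 11.5×10.5 cube at (10, 5.5) contributes its full rectangle; the 5×4.5 cube at (4, 0) contributes its full rectangle; Taking the union: the regions partially overlap (shared area 143.25 mm²), so overlapping operands fuse into one piece — 1 connected region; (whole slice rotated 15° about Z — lengths, areas and connectivity unchanged). The outline is a single polygon with 4 vertices. Extrusion per mm of travel: 0.6 × 0.15 / (π × 0.875²) = 0.037418. Accumulating E over each segment gives final E = 4.3403.

G0 X-7.64 Y28.49 Z7.20
G1 X0.00 Y0.00 E1.1037
G1 X27.53 Y7.38 E2.1702
G1 X19.89 Y35.87 E3.2739
G1 X-7.64 Y28.49 E4.3403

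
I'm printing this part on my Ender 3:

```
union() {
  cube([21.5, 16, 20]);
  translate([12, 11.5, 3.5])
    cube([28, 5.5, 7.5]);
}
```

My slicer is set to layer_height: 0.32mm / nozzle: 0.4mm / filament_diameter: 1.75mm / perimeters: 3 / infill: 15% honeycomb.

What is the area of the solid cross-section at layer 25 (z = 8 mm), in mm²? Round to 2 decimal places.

At z = 8 mm: the cube (footprint 21.5×16) is included at this height (area 344.00 mm²); the cube at (12, 11.5) is present — its section is the full 28×5.5 rectangle (area 154.00 mm²); Taking the union: the regions partially overlap — summed areas 498.00 mm² minus the doubly-counted overlap 42.75 mm² gives 455.25 mm² — area = 455.25 mm². Overall, the cross-section is a single solid region. Net area = 455.25 mm².

455.25 mm²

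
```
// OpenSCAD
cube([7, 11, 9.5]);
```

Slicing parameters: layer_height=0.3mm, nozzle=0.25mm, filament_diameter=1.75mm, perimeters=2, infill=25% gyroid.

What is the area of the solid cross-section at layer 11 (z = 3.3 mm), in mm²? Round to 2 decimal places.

At z = 3.3 mm: the cube (footprint 7×11) is included at this height (area 77.00 mm²). Overall, the cross-section is a single solid region. Net area = 77.00 mm².

77.00 mm²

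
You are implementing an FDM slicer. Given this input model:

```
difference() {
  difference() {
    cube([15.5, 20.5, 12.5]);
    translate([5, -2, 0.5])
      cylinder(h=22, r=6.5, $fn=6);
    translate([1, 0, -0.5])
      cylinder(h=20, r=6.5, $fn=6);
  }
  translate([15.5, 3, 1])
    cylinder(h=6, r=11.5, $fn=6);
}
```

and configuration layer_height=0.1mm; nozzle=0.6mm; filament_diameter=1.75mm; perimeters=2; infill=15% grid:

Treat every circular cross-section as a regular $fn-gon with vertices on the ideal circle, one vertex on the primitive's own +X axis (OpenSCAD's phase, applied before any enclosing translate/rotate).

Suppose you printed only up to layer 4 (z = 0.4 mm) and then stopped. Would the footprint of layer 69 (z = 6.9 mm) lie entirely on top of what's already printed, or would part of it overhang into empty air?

Compare the two slices. At z = 0.4: the cube is present — its section is the full 15.5×20.5 rectangle (area 317.75 mm²); the cylinder at (5, -2) is absent (z outside [0.5, 22.5]); the r=6.5 cylinder at (1, 0) contributes a regular 6-gon of circumradius 6.5 (area = (6/2)·6.500²·sin(360°/6) = 109.77 mm²); Taking the first minus the rest: starting from the 15.5×20.5 cube (317.75 mm²), the r=6.5 cylinder at (1, 0) partially overlaps it — only the 33.07 mm² overlap (of its 109.77 mm²) is removed, clipping the outline — area = 284.68 mm²; the cylinder at (15.5, 3) is not intersected at this z (z outside [1, 7]); Taking the first minus the rest: none of the subtracted shapes is present at this height, so that combined region is unchanged — area = 284.68 mm². At z = 6.9: the cube is present — its section is the full 15.5×20.5 rectangle (area 317.75 mm²); the r=6.5 cylinder at (5, -2) contributes a regular 6-gon of circumradius 6.5 (area = (6/2)·6.500²·sin(360°/6) = 109.77 mm²); the r=6.5 cylinder at (1, 0) gives a regular 6-gon of circumradius 6.5 (constant along its height) (area = (6/2)·6.500²·sin(360°/6) = 109.77 mm²); After the difference (first − rest): starting from the 15.5×20.5 cube (317.75 mm²), the r=6.5 cylinder at (5, -2) partially overlaps it — only the 31.09 mm² overlap (of its 109.77 mm²) is removed, clipping the outline; the r=6.5 cylinder at (1, 0) partially overlaps it — only the 12.31 mm² overlap (of its 109.77 mm²) is removed, clipping the outline — area = 274.35 mm²; the r=11.5 cylinder at (15.5, 3) contributes a regular 6-gon of circumradius 11.5 (area = (6/2)·11.500²·sin(360°/6) = 343.60 mm²); Taking the first minus the rest: starting from that combined region (274.35 mm²), the r=11.5 cylinder at (15.5, 3) partially overlaps it — only the 100.82 mm² overlap (of its 343.60 mm²) is removed, clipping the outline — area = 173.54 mm². Checking containment: the cross-section at z = 6.9 is a subset of the cross-section at z = 0.4.

entirely on top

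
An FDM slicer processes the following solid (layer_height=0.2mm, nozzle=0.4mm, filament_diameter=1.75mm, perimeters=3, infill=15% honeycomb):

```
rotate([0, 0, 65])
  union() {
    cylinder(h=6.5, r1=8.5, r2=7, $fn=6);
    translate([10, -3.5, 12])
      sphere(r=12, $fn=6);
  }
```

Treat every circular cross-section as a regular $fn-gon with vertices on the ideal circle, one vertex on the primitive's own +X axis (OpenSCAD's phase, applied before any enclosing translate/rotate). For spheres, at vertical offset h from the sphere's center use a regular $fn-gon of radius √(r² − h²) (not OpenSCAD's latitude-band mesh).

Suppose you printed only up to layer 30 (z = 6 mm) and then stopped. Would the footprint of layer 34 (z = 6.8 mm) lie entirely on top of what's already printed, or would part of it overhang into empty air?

part overhangs

Compare the two slices. At z = 6: the cone contributes a regular 6-gon of circumradius 7.115 (interpolated between r1=8.5 and r2=7 at t=0.923) (area = (6/2)·7.115²·sin(360°/6) = 131.54 mm²); the r=12 sphere at (10, -3.5) slices to a regular 6-gon of circumradius 10.392 (√(r²−h²) with h=6 from center) (area = (6/2)·10.392²·sin(360°/6) = 280.59 mm²); Merging all regions: the regions partially overlap — summed areas 412.13 mm² minus the doubly-counted overlap 42.76 mm² gives 369.37 mm² — area = 369.37 mm²; (rotated 65° about Z; rotation is an isometry so areas/perimeters/island counts are preserved). At z = 6.8: the cone is not intersected at this z (z outside [0, 6.5]); the r=12 sphere at (10, -3.5) contributes a regular 6-gon of circumradius √(12²−5.2²) = 10.815 (area = (6/2)·10.815²·sin(360°/6) = 303.87 mm²); Combining (union): only the r=12 sphere at (10, -3.5) is present, so the union is just that shape — area = 303.87 mm²; (whole slice rotated 65° about Z — lengths, areas and connectivity unchanged). Checking containment: at z = 6.8 the cross-section extends beyond the z = 6 cross-section by about 18.59 mm².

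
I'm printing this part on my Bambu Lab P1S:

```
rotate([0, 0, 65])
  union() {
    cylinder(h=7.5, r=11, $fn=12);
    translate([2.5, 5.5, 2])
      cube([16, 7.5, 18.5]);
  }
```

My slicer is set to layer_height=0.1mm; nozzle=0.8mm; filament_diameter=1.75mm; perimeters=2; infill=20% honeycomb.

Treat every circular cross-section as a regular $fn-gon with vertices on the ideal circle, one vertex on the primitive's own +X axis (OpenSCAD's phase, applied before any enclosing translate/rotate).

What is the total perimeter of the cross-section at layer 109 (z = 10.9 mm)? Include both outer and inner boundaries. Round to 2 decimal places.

At z = 10.9 mm: the cylinder is not intersected at this z (z outside [0, 7.5]); the cube at (2.5, 5.5) (footprint 16×7.5) is included at this height (perimeter 47.00 mm); Taking the union: only the 16×7.5 cube at (2.5, 5.5) is present, so the union is just that shape — boundary = 47.00 mm; (rotated 65° about Z; rotation is an isometry so areas/perimeters/island counts are preserved). Overall, the cross-section is a single solid region. Total boundary length (outer) = 47.00 mm.

47.00 mm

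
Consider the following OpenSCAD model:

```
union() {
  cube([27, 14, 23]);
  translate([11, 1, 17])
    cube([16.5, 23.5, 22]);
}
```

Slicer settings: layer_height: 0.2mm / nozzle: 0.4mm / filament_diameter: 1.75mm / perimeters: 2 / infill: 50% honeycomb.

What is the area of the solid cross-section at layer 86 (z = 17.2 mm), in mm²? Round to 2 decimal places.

557.75 mm²

At z = 17.2 mm: the 27×14 cube contributes its full rectangle (area 378.00 mm²); the 16.5×23.5 cube at (11, 1) contributes its full rectangle (area 387.75 mm²); Combining (union): the regions partially overlap — summed areas 765.75 mm² minus the doubly-counted overlap 208.00 mm² gives 557.75 mm² — area = 557.75 mm². Overall, the cross-section is a single solid region. Net area = 557.75 mm².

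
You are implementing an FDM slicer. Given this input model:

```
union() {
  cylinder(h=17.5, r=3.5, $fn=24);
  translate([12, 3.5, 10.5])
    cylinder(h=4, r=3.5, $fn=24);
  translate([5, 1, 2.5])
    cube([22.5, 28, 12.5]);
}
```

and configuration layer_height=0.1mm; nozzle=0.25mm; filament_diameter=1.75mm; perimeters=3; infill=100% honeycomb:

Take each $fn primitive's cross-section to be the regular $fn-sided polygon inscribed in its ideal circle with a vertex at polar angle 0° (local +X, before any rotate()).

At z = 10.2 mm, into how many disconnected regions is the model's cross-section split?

2

At z = 10.2 mm: the r=3.5 cylinder gives a regular 24-gon of circumradius 3.5 (constant along its height); the cylinder at (12, 3.5) is absent (z outside [10.5, 14.5]); the cube at (5, 1) (footprint 22.5×28) is included at this height; Combining (union): the 2 present regions are separate (no shared area or edge), so areas and boundary lengths simply add and each stays a separate island — 2 connected regions. The result has 2 disconnected regions.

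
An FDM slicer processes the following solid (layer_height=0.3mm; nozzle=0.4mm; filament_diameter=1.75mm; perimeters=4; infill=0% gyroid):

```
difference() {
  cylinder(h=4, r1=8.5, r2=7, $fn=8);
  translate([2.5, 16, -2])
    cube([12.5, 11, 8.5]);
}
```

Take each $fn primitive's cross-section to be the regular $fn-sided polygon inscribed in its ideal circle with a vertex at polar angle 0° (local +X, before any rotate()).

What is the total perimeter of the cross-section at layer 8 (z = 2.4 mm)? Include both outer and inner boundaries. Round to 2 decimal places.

At z = 2.4 mm: the cone contributes a regular 8-gon of circumradius 7.600 (interpolated between r1=8.5 and r2=7 at t=0.600) (perimeter = 2·8·7.600·sin(180°/8) = 46.53 mm); the cube at (2.5, 16) is present — its section is the full 12.5×11 rectangle (perimeter 47.00 mm); Taking the first minus the rest: starting from the cone, the 12.5×11 cube at (2.5, 16) misses the remaining region (no effect) — boundary = 46.53 mm. Overall, the cross-section is a single solid region. Total boundary length (outer) = 46.53 mm.

46.53 mm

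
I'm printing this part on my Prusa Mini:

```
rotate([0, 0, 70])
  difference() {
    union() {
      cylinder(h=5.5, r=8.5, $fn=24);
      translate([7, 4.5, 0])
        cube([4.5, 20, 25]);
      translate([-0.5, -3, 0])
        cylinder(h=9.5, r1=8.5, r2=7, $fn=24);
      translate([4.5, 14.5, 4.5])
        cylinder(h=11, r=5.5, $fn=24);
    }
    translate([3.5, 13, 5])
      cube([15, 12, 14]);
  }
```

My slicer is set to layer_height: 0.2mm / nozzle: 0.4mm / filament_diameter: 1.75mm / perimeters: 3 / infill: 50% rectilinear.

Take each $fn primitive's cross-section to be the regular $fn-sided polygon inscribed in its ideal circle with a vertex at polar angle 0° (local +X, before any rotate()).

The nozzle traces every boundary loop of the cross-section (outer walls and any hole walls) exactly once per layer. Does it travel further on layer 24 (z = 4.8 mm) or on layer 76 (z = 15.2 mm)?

Layer 24 (z = 4.8): the r=8.5 cylinder contributes a regular 24-gon of circumradius 8.5 (perimeter = 2·24·8.500·sin(180°/24) = 53.25 mm); the cube at (7, 4.5) (footprint 4.5×20) is included at this height (perimeter 49.00 mm); the cone at (-0.5, -3) contributes a regular 24-gon of circumradius 7.742 (interpolated between r1=8.5 and r2=7 at t=0.505) (perimeter = 2·24·7.742·sin(180°/24) = 48.51 mm); the r=5.5 cylinder at (4.5, 14.5) gives a regular 24-gon of circumradius 5.5 (constant along its height) (perimeter = 2·24·5.500·sin(180°/24) = 34.46 mm); Merging all regions: the regions partially overlap (shared area 175.53 mm²), so the edge portions inside another operand are dropped and the merged outline is re-measured after clipping — boundary = 118.24 mm; the cube at (3.5, 13) is absent (z outside [5, 19]); Taking the first minus the rest: none of the subtracted shapes is present at this height, so that combined region is unchanged — boundary = 118.24 mm; (whole slice rotated 70° about Z — lengths, areas and connectivity unchanged). So its perimeter = 118.24 mm. Layer 76 (z = 15.2): the cylinder is not intersected at this z (z outside [0, 5.5]); the 4.5×20 cube at (7, 4.5) contributes its full rectangle (perimeter 49.00 mm); the cone at (-0.5, -3) is absent (z outside [0, 9.5]); the r=5.5 cylinder at (4.5, 14.5) contributes a regular 24-gon of circumradius 5.5 (perimeter = 2·24·5.500·sin(180°/24) = 34.46 mm); Combining (union): the regions partially overlap (shared area 20.63 mm²), so the edge portions inside another operand are dropped and the merged outline is re-measured after clipping — boundary = 61.70 mm; the 15×12 cube at (3.5, 13) contributes its full rectangle (perimeter 54.00 mm); Subtracting the remaining from the first: starting from that combined region, the 15×12 cube at (3.5, 13) partially overlaps it — only the 75.61 mm² overlap (of its 180.00 mm²) is removed, clipping the outline — boundary = 51.82 mm; (rotated 70° about Z; rotation is an isometry so areas/perimeters/island counts are preserved). So its perimeter = 51.82 mm. Layer 24 is larger (118.24 vs 51.82 mm).

layer 24 (z = 4.8 mm)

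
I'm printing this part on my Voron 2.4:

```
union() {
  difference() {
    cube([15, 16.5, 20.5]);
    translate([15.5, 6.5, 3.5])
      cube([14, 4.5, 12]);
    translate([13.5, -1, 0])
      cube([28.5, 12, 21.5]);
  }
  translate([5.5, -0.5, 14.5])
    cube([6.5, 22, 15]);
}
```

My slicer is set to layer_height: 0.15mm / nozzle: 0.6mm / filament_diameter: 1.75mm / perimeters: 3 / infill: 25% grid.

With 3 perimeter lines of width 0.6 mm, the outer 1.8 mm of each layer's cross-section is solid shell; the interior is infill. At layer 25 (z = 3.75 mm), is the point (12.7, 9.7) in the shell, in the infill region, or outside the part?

shell

At z = 3.75 mm: the cube is present — its section is the full 15×16.5 rectangle; the cube at (15.5, 6.5) is present — its section is the full 14×4.5 rectangle; the 28.5×12 cube at (13.5, -1) contributes its full rectangle; After the difference (first − rest): starting from the 15×16.5 cube, the 14×4.5 cube at (15.5, 6.5) misses the remaining region (no effect); the 28.5×12 cube at (13.5, -1) partially overlaps it — only the 16.50 mm² overlap (of its 342.00 mm²) is removed, clipping the outline — 1 connected region; the cube at (5.5, -0.5) does not reach this height (z outside [14.5, 29.5]); Taking the union: only that combined region is present, so the union is just that shape — 1 connected region. Overall, the cross-section is a single solid region. The nearest boundary edge runs (13.50, 11.00)→(13.50, 0.00); distance from the point to it = 0.80 mm. The point is inside the cross-section, 0.80 mm from the nearest boundary — within the 1.8 mm shell band (3 × 0.6).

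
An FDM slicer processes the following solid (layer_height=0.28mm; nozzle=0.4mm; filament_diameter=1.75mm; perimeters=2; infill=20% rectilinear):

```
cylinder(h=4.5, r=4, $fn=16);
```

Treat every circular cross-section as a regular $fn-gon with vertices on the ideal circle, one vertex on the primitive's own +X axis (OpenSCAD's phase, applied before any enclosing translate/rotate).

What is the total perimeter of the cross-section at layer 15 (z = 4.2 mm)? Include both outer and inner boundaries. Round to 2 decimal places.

24.97 mm

At z = 4.2 mm: the r=4 cylinder contributes a regular 16-gon of circumradius 4 (perimeter = 2·16·4.000·sin(180°/16) = 24.97 mm). Overall, the cross-section is a single solid region. Total boundary length (outer) = 24.97 mm.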